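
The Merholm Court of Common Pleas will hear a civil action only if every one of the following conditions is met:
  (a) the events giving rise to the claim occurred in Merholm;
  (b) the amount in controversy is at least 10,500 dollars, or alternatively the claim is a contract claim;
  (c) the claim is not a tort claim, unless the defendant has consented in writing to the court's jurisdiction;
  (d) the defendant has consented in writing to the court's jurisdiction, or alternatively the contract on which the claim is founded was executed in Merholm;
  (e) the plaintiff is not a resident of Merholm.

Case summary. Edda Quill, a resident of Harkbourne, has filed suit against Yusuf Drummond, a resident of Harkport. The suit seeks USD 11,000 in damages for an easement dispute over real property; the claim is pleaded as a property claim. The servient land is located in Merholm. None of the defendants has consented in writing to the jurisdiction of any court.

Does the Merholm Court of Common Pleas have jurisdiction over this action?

No

The Merholm Court of Common Pleas:
  (a) The operative events occurred in Merholm. Met.
  (b) The amount in controversy is 11,000 dollars, which meets the 10,500 dollars floor, so this disjunct is met. Condition met.
  (c) The claim is a property claim, not a tort claim. Satisfied.
  (d) No such written consent has been filed; no contract (and hence no place of execution) is alleged — none of the alternatives is met. Condition not met.
  (e) The plaintiff resides in Harkbourne, which is not Merholm. Satisfied.
  → Not every requirement is met — no jurisdiction.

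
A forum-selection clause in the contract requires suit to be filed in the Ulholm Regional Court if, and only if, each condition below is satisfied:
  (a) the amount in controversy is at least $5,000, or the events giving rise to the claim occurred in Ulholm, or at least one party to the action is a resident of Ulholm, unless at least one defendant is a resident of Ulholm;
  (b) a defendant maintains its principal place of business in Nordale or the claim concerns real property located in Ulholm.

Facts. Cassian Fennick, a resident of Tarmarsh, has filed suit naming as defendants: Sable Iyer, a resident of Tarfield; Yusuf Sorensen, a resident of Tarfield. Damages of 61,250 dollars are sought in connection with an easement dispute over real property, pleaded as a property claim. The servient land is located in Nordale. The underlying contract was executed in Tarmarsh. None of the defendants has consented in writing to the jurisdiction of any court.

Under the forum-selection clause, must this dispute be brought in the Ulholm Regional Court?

The Ulholm Regional Court:
  (a) The amount in controversy is $61,250, which meets the 5,000 dollars floor, so one alternative holds. Met.
  (b) No defendant is a corporation; the property lies in Nordale, not Ulholm — every alternative fails. Not met.
  → Forum clause is not triggered.

No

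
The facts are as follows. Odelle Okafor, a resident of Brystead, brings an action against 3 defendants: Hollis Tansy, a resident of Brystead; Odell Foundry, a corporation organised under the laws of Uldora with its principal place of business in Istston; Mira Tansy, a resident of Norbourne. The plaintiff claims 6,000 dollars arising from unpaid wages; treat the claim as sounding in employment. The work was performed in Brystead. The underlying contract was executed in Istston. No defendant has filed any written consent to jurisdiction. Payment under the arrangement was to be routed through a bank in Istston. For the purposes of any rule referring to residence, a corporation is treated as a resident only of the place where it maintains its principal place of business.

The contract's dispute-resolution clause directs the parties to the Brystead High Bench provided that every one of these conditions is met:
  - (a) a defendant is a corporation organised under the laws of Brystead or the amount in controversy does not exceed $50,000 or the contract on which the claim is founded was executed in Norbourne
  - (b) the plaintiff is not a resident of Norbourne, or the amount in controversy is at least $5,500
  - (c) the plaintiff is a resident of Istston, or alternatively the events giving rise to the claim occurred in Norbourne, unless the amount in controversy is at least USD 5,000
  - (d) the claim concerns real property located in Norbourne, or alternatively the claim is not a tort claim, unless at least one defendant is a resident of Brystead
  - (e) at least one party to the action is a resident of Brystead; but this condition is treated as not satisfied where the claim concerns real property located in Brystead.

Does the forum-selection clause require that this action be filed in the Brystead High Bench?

Yes

The Brystead High Bench:
  (a) The amount in controversy is $6,000, within the $50,000 ceiling, so this disjunct is met. Satisfied.
  (b) The plaintiff resides in Brystead, which is not Norbourne — that alternative is enough. Met.
  (c) The plaintiff resides in Brystead, not Istston; the operative events occurred in Brystead, not Norbourne — no alternative holds. But the amount in controversy is USD 6,000, which meets the 5,000 dollars floor, and the 'unless' clause therefore excuses the requirement. Met.
  (d) The claim is an employment claim, not a tort claim, so one alternative holds. Condition met.
  (e) Odelle Okafor resides in Brystead. The carve-out does not apply: the claim does not concern real property. Satisfied.
  → The clause applies.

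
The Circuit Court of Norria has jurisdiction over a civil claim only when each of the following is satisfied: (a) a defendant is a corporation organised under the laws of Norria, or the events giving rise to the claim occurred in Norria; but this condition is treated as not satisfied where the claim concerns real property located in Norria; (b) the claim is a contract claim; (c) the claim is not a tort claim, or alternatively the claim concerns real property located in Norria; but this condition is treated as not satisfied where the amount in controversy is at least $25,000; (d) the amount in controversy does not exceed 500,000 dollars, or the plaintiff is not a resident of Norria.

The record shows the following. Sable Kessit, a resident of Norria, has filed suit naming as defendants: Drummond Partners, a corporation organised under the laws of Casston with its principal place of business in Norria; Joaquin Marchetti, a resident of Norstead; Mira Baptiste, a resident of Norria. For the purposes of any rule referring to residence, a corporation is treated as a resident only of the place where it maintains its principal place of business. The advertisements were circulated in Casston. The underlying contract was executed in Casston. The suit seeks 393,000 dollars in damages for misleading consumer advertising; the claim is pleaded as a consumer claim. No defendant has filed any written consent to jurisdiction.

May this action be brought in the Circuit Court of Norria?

No

The Circuit Court of Norria:
  (a) The corporate defendant(s) are organised in Casston, not Norria; the operative events occurred in Casston, not Norria — none of the alternatives is met. Fails.
  (b) The claim is a consumer claim, not a contract claim. Fails.
  (c) The claim is a consumer claim, not a tort claim — that alternative is enough. However, the amount in controversy is USD 393,000, which meets the USD 25,000 floor, which falls within the stated exception and so defeats the condition. Not met.
  (d) The amount in controversy is $393,000, within the USD 500,000 ceiling, so this disjunct is met. Satisfied.
  → No jurisdiction.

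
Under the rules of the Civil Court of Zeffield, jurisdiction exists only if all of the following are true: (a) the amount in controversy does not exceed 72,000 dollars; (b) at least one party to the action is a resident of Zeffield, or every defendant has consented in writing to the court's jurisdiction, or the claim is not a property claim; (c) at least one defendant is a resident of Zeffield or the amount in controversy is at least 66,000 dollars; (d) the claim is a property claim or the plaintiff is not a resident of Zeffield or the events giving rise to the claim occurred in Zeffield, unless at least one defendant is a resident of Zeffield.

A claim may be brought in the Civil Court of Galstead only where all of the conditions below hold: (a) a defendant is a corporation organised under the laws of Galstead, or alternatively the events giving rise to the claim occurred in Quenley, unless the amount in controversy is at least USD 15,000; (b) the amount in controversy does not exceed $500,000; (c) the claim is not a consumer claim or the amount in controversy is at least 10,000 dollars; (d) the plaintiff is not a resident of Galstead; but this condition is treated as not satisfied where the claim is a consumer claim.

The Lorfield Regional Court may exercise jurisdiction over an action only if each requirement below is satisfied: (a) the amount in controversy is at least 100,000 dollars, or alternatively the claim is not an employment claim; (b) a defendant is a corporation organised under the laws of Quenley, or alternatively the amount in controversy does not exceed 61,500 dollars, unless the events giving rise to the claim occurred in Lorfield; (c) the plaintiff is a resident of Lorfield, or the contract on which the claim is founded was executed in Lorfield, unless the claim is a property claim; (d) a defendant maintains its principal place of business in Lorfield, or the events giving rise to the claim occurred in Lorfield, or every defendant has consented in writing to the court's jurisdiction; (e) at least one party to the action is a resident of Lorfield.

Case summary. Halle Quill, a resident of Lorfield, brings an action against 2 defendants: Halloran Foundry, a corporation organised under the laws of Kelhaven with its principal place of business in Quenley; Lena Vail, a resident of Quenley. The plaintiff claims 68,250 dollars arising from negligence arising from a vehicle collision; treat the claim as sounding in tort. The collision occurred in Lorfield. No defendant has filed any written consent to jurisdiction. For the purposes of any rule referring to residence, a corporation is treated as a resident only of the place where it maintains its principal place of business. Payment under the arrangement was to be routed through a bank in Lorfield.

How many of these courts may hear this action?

3

The Civil Court of Zeffield:
  (a) The amount in controversy is 68,250 dollars, within the $72,000 ceiling. Met.
  (b) The claim is a tort claim, not a property claim, which satisfies one of the alternatives. Met.
  (c) The amount in controversy is $68,250, which meets the USD 66,000 floor, so one alternative holds. Met.
  (d) The plaintiff resides in Lorfield, which is not Zeffield — that alternative is enough. Satisfied.
  → Every requirement is satisfied — jurisdiction.
The Civil Court of Galstead:
  (a) The corporate defendant(s) are organised in Kelhaven, not Galstead; the operative events occurred in Lorfield, not Quenley — no alternative holds. But the amount in controversy is USD 68,250, which meets the $15,000 floor, and the 'unless' clause therefore excuses the requirement. Condition met.
  (b) The amount in controversy is $68,250, within the USD 500,000 ceiling. Condition met.
  (c) The claim is a tort claim, not a consumer claim, so this disjunct is met. Satisfied.
  (d) The plaintiff resides in Lorfield, which is not Galstead. And the carve-out is inapplicable — the claim is a tort claim, not a consumer claim. Met.
  → Jurisdiction lies.
The Lorfield Regional Court:
  (a) The claim is a tort claim, not an employment claim, which satisfies one of the alternatives. Satisfied.
  (b) The corporate defendant(s) are organised in Kelhaven, not Quenley; the amount in controversy is USD 68,250, above the 61,500 dollars ceiling — every alternative fails. The proviso rescues it, though: the operative events occurred in Lorfield. Met.
  (c) The plaintiff resides in Lorfield, so one alternative holds. Satisfied.
  (d) The operative events occurred in Lorfield, so this disjunct is met. Condition met.
  (e) Halle Quill resides in Lorfield. Condition met.
  → The court has jurisdiction.
Courts with jurisdiction: the Civil Court of Zeffield, the Civil Court of Galstead, the Lorfield Regional Court — 3 in total.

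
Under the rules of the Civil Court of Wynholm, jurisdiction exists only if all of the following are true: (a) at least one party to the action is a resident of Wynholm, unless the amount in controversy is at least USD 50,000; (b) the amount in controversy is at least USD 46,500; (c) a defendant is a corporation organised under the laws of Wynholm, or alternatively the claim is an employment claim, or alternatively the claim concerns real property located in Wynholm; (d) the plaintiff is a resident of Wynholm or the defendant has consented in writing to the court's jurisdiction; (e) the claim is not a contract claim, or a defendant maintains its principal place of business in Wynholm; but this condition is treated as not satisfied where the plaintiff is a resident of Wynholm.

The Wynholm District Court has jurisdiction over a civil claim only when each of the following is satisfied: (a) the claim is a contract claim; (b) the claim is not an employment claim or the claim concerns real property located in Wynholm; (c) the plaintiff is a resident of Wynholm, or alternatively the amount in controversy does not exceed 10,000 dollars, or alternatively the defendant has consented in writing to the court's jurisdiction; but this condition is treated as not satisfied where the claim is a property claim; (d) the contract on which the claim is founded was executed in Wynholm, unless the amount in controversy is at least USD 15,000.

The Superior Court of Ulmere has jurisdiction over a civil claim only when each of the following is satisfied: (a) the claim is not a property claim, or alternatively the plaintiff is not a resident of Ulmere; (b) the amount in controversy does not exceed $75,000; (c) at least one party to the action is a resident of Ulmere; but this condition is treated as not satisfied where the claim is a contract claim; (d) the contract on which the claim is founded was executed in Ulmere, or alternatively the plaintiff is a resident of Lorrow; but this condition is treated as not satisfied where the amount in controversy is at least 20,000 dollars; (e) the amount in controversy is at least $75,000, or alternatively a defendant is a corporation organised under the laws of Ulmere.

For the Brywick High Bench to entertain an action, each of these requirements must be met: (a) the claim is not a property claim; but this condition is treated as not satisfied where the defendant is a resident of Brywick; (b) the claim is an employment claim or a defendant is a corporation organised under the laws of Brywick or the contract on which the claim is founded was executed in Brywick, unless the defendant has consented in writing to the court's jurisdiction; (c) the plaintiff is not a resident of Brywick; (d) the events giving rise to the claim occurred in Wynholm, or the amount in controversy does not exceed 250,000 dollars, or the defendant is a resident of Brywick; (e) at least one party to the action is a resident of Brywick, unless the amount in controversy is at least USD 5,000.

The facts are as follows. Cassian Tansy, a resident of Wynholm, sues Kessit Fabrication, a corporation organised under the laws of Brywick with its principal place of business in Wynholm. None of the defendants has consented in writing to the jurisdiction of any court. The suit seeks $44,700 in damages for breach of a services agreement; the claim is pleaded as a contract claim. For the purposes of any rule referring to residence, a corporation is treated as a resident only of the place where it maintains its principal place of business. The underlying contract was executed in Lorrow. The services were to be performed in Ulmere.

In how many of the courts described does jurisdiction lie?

2

The Civil Court of Wynholm:
  (a) Cassian Tansy resides in Wynholm. Met.
  (b) The amount in controversy is $44,700, below the $46,500 floor. Condition not met.
  (c) The corporate defendant(s) are organised in Brywick, not Wynholm; the claim is a contract claim, not an employment claim; the claim does not concern real property — none of the alternatives is met. Fails.
  (d) The plaintiff resides in Wynholm, which satisfies one of the alternatives. Met.
  (e) Kessit Fabrication has its principal place of business in Wynholm, which satisfies one of the alternatives. But the carve-out bites: the plaintiff resides in Wynholm. Not met.
  → At least one condition fails; no jurisdiction.
The Wynholm District Court:
  (a) The claim is a contract claim. Met.
  (b) The claim is a contract claim, not an employment claim — that alternative is enough. Condition met.
  (c) The plaintiff resides in Wynholm, so this disjunct is met. And the carve-out is inapplicable — the claim is a contract claim, not a property claim. Condition met.
  (d) The contract was executed in Lorrow, not Wynholm. However, the amount in controversy is USD 44,700, which meets the $15,000 floor, so the 'unless' proviso supplies this condition. Met.
  → Jurisdiction lies.
The Superior Court of Ulmere:
  (a) The claim is a contract claim, not a property claim, which satisfies one of the alternatives. Satisfied.
  (b) The amount in controversy is USD 44,700, within the 75,000 dollars ceiling. Satisfied.
  (c) No party resides in Ulmere. Fails.
  (d) The contract was executed in Lorrow, not Ulmere; the plaintiff resides in Wynholm, not Lorrow — every alternative fails. Condition not met.
  (e) The amount in controversy is USD 44,700, below the $75,000 floor; the corporate defendant(s) are organised in Brywick, not Ulmere — every alternative fails. Not met.
  → At least one condition fails; no jurisdiction.
The Brywick High Bench:
  (a) The claim is a contract claim, not a property claim. The carve-out does not apply: the defendant resides in Wynholm, not Brywick. Satisfied.
  (b) Kessit Fabrication is organised under the laws of Brywick, so this disjunct is met. Satisfied.
  (c) The plaintiff resides in Wynholm, which is not Brywick. Met.
  (d) The amount in controversy is USD 44,700, within the $250,000 ceiling — that alternative is enough. Satisfied.
  (e) No party resides in Brywick. However, the amount in controversy is USD 44,700, which meets the 5,000 dollars floor, so the 'unless' proviso supplies this condition. Condition met.
  → The court has jurisdiction.
Courts with jurisdiction: the Wynholm District Court, the Brywick High Bench — 2 in total.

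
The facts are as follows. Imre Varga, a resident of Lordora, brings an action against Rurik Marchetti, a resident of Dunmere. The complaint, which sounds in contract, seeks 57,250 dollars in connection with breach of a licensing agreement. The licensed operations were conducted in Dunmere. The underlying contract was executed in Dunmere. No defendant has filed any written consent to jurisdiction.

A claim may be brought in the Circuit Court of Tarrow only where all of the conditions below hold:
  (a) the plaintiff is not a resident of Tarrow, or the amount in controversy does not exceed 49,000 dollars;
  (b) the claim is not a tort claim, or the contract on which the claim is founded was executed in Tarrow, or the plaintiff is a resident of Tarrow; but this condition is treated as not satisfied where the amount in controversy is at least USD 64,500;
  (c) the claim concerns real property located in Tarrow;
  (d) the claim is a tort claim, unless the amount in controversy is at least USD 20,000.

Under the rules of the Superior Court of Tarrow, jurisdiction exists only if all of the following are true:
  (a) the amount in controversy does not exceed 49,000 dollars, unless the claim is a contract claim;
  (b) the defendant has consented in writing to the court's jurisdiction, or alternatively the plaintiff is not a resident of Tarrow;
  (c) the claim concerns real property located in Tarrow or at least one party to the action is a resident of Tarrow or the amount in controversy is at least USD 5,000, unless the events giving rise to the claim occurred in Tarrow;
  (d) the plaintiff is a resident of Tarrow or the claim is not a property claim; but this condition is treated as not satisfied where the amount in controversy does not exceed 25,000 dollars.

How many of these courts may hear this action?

The Circuit Court of Tarrow:
  (a) The plaintiff resides in Lordora, which is not Tarrow — that alternative is enough. Condition met.
  (b) The claim is a contract claim, not a tort claim, which satisfies one of the alternatives. And the carve-out is inapplicable — the amount in controversy is $57,250, below the 64,500 dollars floor. Condition met.
  (c) The claim does not concern real property. Condition not met.
  (d) The claim is a contract claim, not a tort claim. However, the amount in controversy is $57,250, which meets the USD 20,000 floor, so the 'unless' proviso supplies this condition. Condition met.
  → No jurisdiction.
The Superior Court of Tarrow:
  (a) The amount in controversy is USD 57,250, above the 49,000 dollars ceiling. But the claim is a contract claim, and the 'unless' clause therefore excuses the requirement. Met.
  (b) The plaintiff resides in Lordora, which is not Tarrow, which satisfies one of the alternatives. Condition met.
  (c) The amount in controversy is $57,250, which meets the 5,000 dollars floor, which satisfies one of the alternatives. Satisfied.
  (d) The claim is a contract claim, not a property claim, so one alternative holds. The carve-out does not apply: the amount in controversy is USD 57,250, above the USD 25,000 ceiling. Condition met.
  → The court has jurisdiction.
Courts with jurisdiction: the Superior Court of Tarrow — 1 in total.

1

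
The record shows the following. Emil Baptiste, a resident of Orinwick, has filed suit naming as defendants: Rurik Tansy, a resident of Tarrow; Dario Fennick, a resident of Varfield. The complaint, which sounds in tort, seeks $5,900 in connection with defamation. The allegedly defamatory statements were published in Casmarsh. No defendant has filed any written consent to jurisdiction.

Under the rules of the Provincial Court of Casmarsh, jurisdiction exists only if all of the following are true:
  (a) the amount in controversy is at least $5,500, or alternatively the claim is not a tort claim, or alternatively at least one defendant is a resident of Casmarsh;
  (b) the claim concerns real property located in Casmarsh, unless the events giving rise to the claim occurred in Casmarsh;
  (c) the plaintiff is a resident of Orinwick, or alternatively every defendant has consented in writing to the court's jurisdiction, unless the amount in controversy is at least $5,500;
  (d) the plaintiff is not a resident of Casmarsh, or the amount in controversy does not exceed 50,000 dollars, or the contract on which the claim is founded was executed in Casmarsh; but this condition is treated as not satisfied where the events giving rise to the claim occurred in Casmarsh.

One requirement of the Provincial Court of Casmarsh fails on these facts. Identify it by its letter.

(d)

The Provincial Court of Casmarsh:
  (a) The amount in controversy is USD 5,900, which meets the USD 5,500 floor — that alternative is enough. Satisfied.
  (b) The claim does not concern real property. But the operative events occurred in Casmarsh, and the 'unless' clause therefore excuses the requirement. Condition met.
  (c) The plaintiff resides in Orinwick, so this disjunct is met. Satisfied.
  (d) The plaintiff resides in Orinwick, which is not Casmarsh, so this disjunct is met. But the operative events occurred in Casmarsh, triggering the carve-out and defeating this condition. Not met.
Only condition (d) fails.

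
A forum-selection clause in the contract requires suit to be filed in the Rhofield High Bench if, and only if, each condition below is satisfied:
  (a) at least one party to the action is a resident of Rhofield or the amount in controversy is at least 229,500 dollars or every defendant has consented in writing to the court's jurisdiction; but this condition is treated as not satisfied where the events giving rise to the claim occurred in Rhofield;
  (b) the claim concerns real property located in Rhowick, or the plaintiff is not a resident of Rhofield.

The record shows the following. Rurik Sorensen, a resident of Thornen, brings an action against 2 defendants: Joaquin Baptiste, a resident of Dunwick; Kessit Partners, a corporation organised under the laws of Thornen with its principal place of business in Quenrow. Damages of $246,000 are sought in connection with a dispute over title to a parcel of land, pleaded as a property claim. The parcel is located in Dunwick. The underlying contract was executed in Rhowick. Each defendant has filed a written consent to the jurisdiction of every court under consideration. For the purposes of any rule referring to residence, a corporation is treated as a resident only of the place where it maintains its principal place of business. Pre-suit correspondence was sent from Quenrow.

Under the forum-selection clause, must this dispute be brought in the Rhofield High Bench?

The Rhofield High Bench:
  (a) The amount in controversy is $246,000, which meets the $229,500 floor, so this disjunct is met. The exception is not triggered, since the operative events occurred in Dunwick, not Rhofield. Satisfied.
  (b) The plaintiff resides in Thornen, which is not Rhofield, so one alternative holds. Satisfied.
  → Forum clause is triggered.

Yes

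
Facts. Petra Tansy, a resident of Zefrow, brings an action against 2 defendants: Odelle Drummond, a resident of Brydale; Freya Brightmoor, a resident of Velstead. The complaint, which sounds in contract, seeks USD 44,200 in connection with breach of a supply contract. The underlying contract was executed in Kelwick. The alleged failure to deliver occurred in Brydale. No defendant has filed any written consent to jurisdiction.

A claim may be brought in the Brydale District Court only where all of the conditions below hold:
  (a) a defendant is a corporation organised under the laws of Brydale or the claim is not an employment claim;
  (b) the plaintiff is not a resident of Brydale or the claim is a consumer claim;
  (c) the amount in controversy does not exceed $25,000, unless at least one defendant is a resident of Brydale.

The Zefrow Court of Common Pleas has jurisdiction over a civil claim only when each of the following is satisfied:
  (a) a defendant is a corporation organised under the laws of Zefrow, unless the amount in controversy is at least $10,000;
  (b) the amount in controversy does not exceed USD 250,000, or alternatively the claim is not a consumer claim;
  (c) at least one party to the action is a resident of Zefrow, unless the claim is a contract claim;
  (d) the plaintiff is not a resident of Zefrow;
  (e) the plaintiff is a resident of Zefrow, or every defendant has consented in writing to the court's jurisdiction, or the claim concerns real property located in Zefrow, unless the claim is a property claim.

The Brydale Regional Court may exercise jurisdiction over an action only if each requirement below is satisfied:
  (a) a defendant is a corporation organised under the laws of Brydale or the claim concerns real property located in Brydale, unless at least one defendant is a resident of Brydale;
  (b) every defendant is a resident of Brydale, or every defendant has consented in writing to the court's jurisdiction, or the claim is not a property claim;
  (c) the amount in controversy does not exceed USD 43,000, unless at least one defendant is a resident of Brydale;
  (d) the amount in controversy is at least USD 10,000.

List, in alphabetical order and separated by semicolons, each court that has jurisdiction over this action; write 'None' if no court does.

The Brydale District Court:
  (a) The claim is a contract claim, not an employment claim, so one alternative holds. Satisfied.
  (b) The plaintiff resides in Zefrow, which is not Brydale, so one alternative holds. Condition met.
  (c) The amount in controversy is 44,200 dollars, above the $25,000 ceiling. However, Odelle Drummond resides in Brydale, so the 'unless' proviso supplies this condition. Condition met.
  → The court has jurisdiction.
The Zefrow Court of Common Pleas:
  (a) No defendant is a corporation. However, the amount in controversy is $44,200, which meets the 10,000 dollars floor, so the 'unless' proviso supplies this condition. Met.
  (b) The amount in controversy is USD 44,200, within the $250,000 ceiling, so this disjunct is met. Satisfied.
  (c) Petra Tansy resides in Zefrow. Satisfied.
  (d) The plaintiff resides in Zefrow. Condition not met.
  (e) The plaintiff resides in Zefrow, which satisfies one of the alternatives. Satisfied.
  → At least one condition fails; no jurisdiction.
The Brydale Regional Court:
  (a) No defendant is a corporation; the claim does not concern real property — every alternative fails. The proviso rescues it, though: Odelle Drummond resides in Brydale. Satisfied.
  (b) The claim is a contract claim, not a property claim — that alternative is enough. Condition met.
  (c) The amount in controversy is $44,200, above the USD 43,000 ceiling. The proviso rescues it, though: Odelle Drummond resides in Brydale. Satisfied.
  (d) The amount in controversy is 44,200 dollars, which meets the 10,000 dollars floor. Condition met.
  → Every requirement is satisfied — jurisdiction.

the Brydale District Court; the Brydale Regional Court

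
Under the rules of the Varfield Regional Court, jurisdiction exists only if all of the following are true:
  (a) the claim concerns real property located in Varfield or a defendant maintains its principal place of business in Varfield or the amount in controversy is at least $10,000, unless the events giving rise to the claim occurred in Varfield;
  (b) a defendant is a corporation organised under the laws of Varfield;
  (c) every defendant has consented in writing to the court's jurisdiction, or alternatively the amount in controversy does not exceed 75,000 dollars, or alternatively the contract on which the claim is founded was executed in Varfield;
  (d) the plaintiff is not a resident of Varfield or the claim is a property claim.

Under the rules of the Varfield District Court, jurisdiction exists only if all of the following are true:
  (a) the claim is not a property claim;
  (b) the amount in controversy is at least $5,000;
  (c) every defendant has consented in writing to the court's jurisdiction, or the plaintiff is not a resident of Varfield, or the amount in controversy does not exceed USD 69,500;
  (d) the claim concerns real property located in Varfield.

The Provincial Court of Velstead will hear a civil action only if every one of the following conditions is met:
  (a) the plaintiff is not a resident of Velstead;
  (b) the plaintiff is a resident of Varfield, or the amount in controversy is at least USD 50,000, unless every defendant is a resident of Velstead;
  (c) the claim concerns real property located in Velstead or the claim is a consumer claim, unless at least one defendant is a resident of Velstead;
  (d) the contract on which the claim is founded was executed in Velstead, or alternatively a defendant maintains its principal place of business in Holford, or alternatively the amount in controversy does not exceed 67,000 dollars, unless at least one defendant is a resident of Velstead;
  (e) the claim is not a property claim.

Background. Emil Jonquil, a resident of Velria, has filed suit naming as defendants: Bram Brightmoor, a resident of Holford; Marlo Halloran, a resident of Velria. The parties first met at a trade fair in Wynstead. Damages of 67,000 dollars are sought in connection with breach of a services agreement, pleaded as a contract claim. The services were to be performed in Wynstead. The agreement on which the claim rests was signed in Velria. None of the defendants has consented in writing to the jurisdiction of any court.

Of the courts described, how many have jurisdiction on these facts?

0

The Varfield Regional Court:
  (a) The amount in controversy is 67,000 dollars, which meets the $10,000 floor — that alternative is enough. Met.
  (b) No defendant is a corporation. Not met.
  (c) The amount in controversy is USD 67,000, within the USD 75,000 ceiling, which satisfies one of the alternatives. Met.
  (d) The plaintiff resides in Velria, which is not Varfield, so this disjunct is met. Met.
  → No jurisdiction.
The Varfield District Court:
  (a) The claim is a contract claim, not a property claim. Condition met.
  (b) The amount in controversy is $67,000, which meets the $5,000 floor. Satisfied.
  (c) The plaintiff resides in Velria, which is not Varfield — that alternative is enough. Met.
  (d) The claim does not concern real property. Not met.
  → At least one condition fails; no jurisdiction.
The Provincial Court of Velstead:
  (a) The plaintiff resides in Velria, which is not Velstead. Condition met.
  (b) The amount in controversy is USD 67,000, which meets the USD 50,000 floor, so this disjunct is met. Satisfied.
  (c) The claim does not concern real property; the claim is a contract claim, not a consumer claim — none of the alternatives is met. Nor does the 'unless' clause help: no defendant resides in Velstead (they reside in Holford, Velria). Fails.
  (d) The amount in controversy is USD 67,000, within the $67,000 ceiling, which satisfies one of the alternatives. Condition met.
  (e) The claim is a contract claim, not a property claim. Met.
  → The court lacks jurisdiction.
No court satisfies all of its conditions.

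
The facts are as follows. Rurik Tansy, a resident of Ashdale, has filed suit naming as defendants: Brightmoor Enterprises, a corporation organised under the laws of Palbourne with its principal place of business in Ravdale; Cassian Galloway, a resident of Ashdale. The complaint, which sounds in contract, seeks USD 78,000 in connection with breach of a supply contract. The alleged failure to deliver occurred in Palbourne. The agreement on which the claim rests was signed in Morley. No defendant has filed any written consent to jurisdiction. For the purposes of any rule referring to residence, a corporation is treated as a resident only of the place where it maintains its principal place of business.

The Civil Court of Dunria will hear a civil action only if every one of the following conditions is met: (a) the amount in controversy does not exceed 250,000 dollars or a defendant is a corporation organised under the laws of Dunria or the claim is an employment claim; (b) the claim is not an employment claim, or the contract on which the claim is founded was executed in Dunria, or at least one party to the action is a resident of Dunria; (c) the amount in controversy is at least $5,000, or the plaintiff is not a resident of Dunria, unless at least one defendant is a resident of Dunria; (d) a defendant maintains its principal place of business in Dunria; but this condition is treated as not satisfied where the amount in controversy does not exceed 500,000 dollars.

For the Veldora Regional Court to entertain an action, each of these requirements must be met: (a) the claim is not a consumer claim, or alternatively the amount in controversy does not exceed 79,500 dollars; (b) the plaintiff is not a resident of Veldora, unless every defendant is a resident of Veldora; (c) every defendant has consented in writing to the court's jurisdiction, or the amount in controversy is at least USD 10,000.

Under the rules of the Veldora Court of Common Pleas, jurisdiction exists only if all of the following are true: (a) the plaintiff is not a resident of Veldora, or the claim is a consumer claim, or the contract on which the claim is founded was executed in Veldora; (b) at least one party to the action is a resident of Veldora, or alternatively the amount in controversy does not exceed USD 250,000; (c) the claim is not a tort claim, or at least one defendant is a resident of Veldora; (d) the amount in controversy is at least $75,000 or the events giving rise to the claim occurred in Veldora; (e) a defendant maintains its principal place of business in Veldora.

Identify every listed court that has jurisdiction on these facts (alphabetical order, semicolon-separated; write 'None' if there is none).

the Veldora Regional Court

The Civil Court of Dunria:
  (a) The amount in controversy is USD 78,000, within the $250,000 ceiling, which satisfies one of the alternatives. Met.
  (b) The claim is a contract claim, not an employment claim, so this disjunct is met. Met.
  (c) The amount in controversy is 78,000 dollars, which meets the $5,000 floor, so one alternative holds. Satisfied.
  (d) The corporate defendant(s) have their principal place of business in Ravdale, not Dunria. Not satisfied.
  → At least one condition fails; no jurisdiction.
The Veldora Regional Court:
  (a) The claim is a contract claim, not a consumer claim, so one alternative holds. Met.
  (b) The plaintiff resides in Ashdale, which is not Veldora. Satisfied.
  (c) The amount in controversy is USD 78,000, which meets the USD 10,000 floor, so this disjunct is met. Satisfied.
  → Every requirement is satisfied — jurisdiction.
The Veldora Court of Common Pleas:
  (a) The plaintiff resides in Ashdale, which is not Veldora, so one alternative holds. Met.
  (b) The amount in controversy is USD 78,000, within the 250,000 dollars ceiling, which satisfies one of the alternatives. Satisfied.
  (c) The claim is a contract claim, not a tort claim, so one alternative holds. Met.
  (d) The amount in controversy is 78,000 dollars, which meets the 75,000 dollars floor, so this disjunct is met. Condition met.
  (e) The corporate defendant(s) have their principal place of business in Ravdale, not Veldora. Condition not met.
  → At least one condition fails; no jurisdiction.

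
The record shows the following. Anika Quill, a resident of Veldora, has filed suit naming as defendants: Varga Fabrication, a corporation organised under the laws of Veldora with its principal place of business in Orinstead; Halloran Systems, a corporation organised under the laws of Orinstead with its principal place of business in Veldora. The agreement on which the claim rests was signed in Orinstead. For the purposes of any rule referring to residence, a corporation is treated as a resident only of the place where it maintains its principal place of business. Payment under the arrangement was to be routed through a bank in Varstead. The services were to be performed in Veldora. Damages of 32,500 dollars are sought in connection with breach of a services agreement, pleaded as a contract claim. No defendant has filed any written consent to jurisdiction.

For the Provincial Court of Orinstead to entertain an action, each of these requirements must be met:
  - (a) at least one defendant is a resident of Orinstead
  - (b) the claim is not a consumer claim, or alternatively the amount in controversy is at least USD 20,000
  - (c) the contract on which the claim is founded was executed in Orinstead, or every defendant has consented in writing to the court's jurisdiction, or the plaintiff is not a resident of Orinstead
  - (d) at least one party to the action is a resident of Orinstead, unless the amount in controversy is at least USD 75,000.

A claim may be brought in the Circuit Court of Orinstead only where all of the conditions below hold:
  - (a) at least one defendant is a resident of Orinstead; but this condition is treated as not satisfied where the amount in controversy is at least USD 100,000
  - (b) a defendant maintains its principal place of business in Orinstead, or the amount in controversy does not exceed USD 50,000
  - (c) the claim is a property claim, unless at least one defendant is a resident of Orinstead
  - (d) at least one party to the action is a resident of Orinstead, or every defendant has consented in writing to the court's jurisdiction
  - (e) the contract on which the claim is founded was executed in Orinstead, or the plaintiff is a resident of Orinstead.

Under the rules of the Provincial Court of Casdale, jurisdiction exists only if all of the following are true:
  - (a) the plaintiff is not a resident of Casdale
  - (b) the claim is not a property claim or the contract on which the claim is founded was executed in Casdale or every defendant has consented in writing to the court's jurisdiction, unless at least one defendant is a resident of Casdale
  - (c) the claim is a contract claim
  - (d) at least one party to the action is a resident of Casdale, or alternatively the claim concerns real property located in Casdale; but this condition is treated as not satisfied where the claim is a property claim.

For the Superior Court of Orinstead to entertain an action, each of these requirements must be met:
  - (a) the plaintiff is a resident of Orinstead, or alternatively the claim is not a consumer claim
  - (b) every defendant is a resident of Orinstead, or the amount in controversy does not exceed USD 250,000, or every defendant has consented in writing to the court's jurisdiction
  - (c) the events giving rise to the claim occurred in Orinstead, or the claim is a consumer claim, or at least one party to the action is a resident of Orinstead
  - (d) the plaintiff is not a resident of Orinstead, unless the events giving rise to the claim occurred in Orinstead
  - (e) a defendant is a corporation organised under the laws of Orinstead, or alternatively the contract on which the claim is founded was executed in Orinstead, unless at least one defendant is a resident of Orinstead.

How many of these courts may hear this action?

The Provincial Court of Orinstead:
  (a) Varga Fabrication resides in Orinstead. Satisfied.
  (b) The claim is a contract claim, not a consumer claim, so this disjunct is met. Condition met.
  (c) The contract was executed in Orinstead — that alternative is enough. Satisfied.
  (d) Varga Fabrication resides in Orinstead. Condition met.
  → Jurisdiction lies.
The Circuit Court of Orinstead:
  (a) Varga Fabrication resides in Orinstead. The carve-out does not apply: the amount in controversy is $32,500, below the 100,000 dollars floor. Condition met.
  (b) Varga Fabrication has its principal place of business in Orinstead — that alternative is enough. Met.
  (c) The claim is a contract claim, not a property claim. But Varga Fabrication resides in Orinstead, and the 'unless' clause therefore excuses the requirement. Met.
  (d) Varga Fabrication resides in Orinstead, so one alternative holds. Satisfied.
  (e) The contract was executed in Orinstead, so this disjunct is met. Satisfied.
  → All conditions met; jurisdiction exists.
The Provincial Court of Casdale:
  (a) The plaintiff resides in Veldora, which is not Casdale. Met.
  (b) The claim is a contract claim, not a property claim, so this disjunct is met. Satisfied.
  (c) The claim is a contract claim. Satisfied.
  (d) No party resides in Casdale; the claim does not concern real property — every alternative fails. Fails.
  → Not every requirement is met — no jurisdiction.
The Superior Court of Orinstead:
  (a) The claim is a contract claim, not a consumer claim, so this disjunct is met. Satisfied.
  (b) The amount in controversy is USD 32,500, within the USD 250,000 ceiling, which satisfies one of the alternatives. Satisfied.
  (c) Varga Fabrication resides in Orinstead, which satisfies one of the alternatives. Condition met.
  (d) The plaintiff resides in Veldora, which is not Orinstead. Met.
  (e) Halloran Systems is organised under the laws of Orinstead, so this disjunct is met. Met.
  → All conditions met; jurisdiction exists.
Courts with jurisdiction: the Provincial Court of Orinstead, the Circuit Court of Orinstead, the Superior Court of Orinstead — 3 in total.

3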